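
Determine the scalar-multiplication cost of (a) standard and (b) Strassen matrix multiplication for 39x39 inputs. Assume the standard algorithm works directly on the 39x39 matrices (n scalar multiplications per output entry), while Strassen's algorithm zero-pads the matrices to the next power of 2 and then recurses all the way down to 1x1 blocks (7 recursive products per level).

Matrix multiplication for 39x39 matrices:

Strassen's algorithm requires power-of-2 dimensions. Pad 39x39 to 64x64 (next power of 2).

Standard algorithm: 39^3 = 59319 multiplications
Strassen's algorithm: 7^(log2(64)) = 7^6 = 117649 multiplications
Difference: 59319 - 117649 = -58330 (Strassen uses MORE here due to padding overhead — for small or just-over-power-of-2 n, padding can outweigh the per-level savings)

Standard: 59319 multiplications (39^3). Strassen: 117649 multiplications (7^6, after padding to 64x64). Strassen reduces 8 recursive multiplications to 7 at each level.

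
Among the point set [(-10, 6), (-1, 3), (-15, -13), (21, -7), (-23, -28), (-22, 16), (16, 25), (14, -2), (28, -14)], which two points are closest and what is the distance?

Computing all pairwise distances among 9 points:

d((-10, 6), (-1, 3)) = 9.4868
d((-10, 6), (-15, -13)) = 19.6469
d((-10, 6), (21, -7)) = 33.6155
d((-10, 6), (-23, -28)) = 36.4005
d((-10, 6), (-22, 16)) = 15.6205
d((-10, 6), (16, 25)) = 32.2025
d((-10, 6), (14, -2)) = 25.2982
d((-10, 6), (28, -14)) = 42.9418
d((-1, 3), (-15, -13)) = 21.2603
d((-1, 3), (21, -7)) = 24.1661
d((-1, 3), (-23, -28)) = 38.0132
d((-1, 3), (-22, 16)) = 24.6982
d((-1, 3), (16, 25)) = 27.8029
d((-1, 3), (14, -2)) = 15.8114
d((-1, 3), (28, -14)) = 33.6155
d((-15, -13), (21, -7)) = 36.4966
d((-15, -13), (-23, -28)) = 17.0
d((-15, -13), (-22, 16)) = 29.8329
d((-15, -13), (16, 25)) = 49.0408
d((-15, -13), (14, -2)) = 31.0161
d((-15, -13), (28, -14)) = 43.0116
d((21, -7), (-23, -28)) = 48.7545
d((21, -7), (-22, 16)) = 48.7647
d((21, -7), (16, 25)) = 32.3883
d((21, -7), (14, -2)) = 8.6023 <-- minimum
d((21, -7), (28, -14)) = 9.8995
d((-23, -28), (-22, 16)) = 44.0114
d((-23, -28), (16, 25)) = 65.8027
d((-23, -28), (14, -2)) = 45.2217
d((-23, -28), (28, -14)) = 52.8867
d((-22, 16), (16, 25)) = 39.0512
d((-22, 16), (14, -2)) = 40.2492
d((-22, 16), (28, -14)) = 58.3095
d((16, 25), (14, -2)) = 27.074
d((16, 25), (28, -14)) = 40.8044
d((14, -2), (28, -14)) = 18.4391

Closest pair: (21, -7) and (14, -2) with distance 8.6023

The closest pair is (21, -7) and (14, -2) with Euclidean distance 8.6023. For 9 points, brute-force pairwise comparison is shown above. For large n, the divide-and-conquer algorithm (sort by x, recurse on halves, check the dividing strip) achieves O(n log n).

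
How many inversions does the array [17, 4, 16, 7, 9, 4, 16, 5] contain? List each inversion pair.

Finding inversions in [17, 4, 16, 7, 9, 4, 16, 5]:

(0, 1): arr[0]=17 > arr[1]=4
(0, 2): arr[0]=17 > arr[2]=16
(0, 3): arr[0]=17 > arr[3]=7
(0, 4): arr[0]=17 > arr[4]=9
(0, 5): arr[0]=17 > arr[5]=4
(0, 6): arr[0]=17 > arr[6]=16
(0, 7): arr[0]=17 > arr[7]=5
(2, 3): arr[2]=16 > arr[3]=7
(2, 4): arr[2]=16 > arr[4]=9
(2, 5): arr[2]=16 > arr[5]=4
(2, 7): arr[2]=16 > arr[7]=5
(3, 5): arr[3]=7 > arr[5]=4
(3, 7): arr[3]=7 > arr[7]=5
(4, 5): arr[4]=9 > arr[5]=4
(4, 7): arr[4]=9 > arr[7]=5
(6, 7): arr[6]=16 > arr[7]=5

Total inversions: 16

The array has 16 inversion(s): (0,1), (0,2), (0,3), (0,4), (0,5), (0,6), (0,7), (2,3), (2,4), (2,5), (2,7), (3,5), (3,7), (4,5), (4,7), (6,7). Each pair (i,j) satisfies i < j and arr[i] > arr[j].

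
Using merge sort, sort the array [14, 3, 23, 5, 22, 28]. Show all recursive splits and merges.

Merge sort trace:

Split: [14, 3, 23, 5, 22, 28] -> [14, 3, 23] and [5, 22, 28]
  Split: [14, 3, 23] -> [14] and [3, 23]
    Split: [3, 23] -> [3] and [23]
    Merge: [3] + [23] -> [3, 23]
  Merge: [14] + [3, 23] -> [3, 14, 23]
  Split: [5, 22, 28] -> [5] and [22, 28]
    Split: [22, 28] -> [22] and [28]
    Merge: [22] + [28] -> [22, 28]
  Merge: [5] + [22, 28] -> [5, 22, 28]
Merge: [3, 14, 23] + [5, 22, 28] -> [3, 5, 14, 22, 23, 28]

Final sorted array: [3, 5, 14, 22, 23, 28]

The merge sort proceeds by recursively splitting the array and merging sorted halves.
After all merges, the sorted array is [3, 5, 14, 22, 23, 28].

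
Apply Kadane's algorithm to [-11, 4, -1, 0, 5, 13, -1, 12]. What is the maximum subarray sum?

Using Kadane's algorithm on [-11, 4, -1, 0, 5, 13, -1, 12]:

Scanning through the array:
Position 1 (value 4): max_ending_here = 4, max_so_far = 4
Position 2 (value -1): max_ending_here = 3, max_so_far = 4
Position 3 (value 0): max_ending_here = 3, max_so_far = 4
Position 4 (value 5): max_ending_here = 8, max_so_far = 8
Position 5 (value 13): max_ending_here = 21, max_so_far = 21
Position 6 (value -1): max_ending_here = 20, max_so_far = 21
Position 7 (value 12): max_ending_here = 32, max_so_far = 32

Maximum subarray: [4, -1, 0, 5, 13, -1, 12]
Maximum sum: 32

The maximum subarray is [4, -1, 0, 5, 13, -1, 12] with sum 32. This subarray runs from index 1 to index 7.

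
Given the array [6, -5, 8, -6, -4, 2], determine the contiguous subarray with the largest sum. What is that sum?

Using Kadane's algorithm on [6, -5, 8, -6, -4, 2]:

Scanning through the array:
Position 1 (value -5): max_ending_here = 1, max_so_far = 6
Position 2 (value 8): max_ending_here = 9, max_so_far = 9
Position 3 (value -6): max_ending_here = 3, max_so_far = 9
Position 4 (value -4): max_ending_here = -1, max_so_far = 9
Position 5 (value 2): max_ending_here = 2, max_so_far = 9

Maximum subarray: [6, -5, 8]
Maximum sum: 9

The maximum subarray is [6, -5, 8] with sum 9. This subarray runs from index 0 to index 2.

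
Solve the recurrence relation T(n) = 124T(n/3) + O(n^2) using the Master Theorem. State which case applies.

Master Theorem for T(n) = 124T(n/3) + O(n^2):

a = 124, b = 3, c = 2
log_b(a) = log_3(124) = 4.3876

Case 1: c = 2 < log_3(124) = 4.3876
T(n) = O(n^(log_3 124))

For T(n) = 124T(n/3) + O(n^2): log_3(124) = 4.3876. This is Case 1 of the Master Theorem (c < log_b(a), work dominated by leaves), giving O(n^(log_3 124)).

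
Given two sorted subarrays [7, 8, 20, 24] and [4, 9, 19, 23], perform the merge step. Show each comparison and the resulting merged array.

Merging process:

Compare 7 vs 4: take 4 from right. Merged: [4]
Compare 7 vs 9: take 7 from left. Merged: [4, 7]
Compare 8 vs 9: take 8 from left. Merged: [4, 7, 8]
Compare 20 vs 9: take 9 from right. Merged: [4, 7, 8, 9]
Compare 20 vs 19: take 19 from right. Merged: [4, 7, 8, 9, 19]
Compare 20 vs 23: take 20 from left. Merged: [4, 7, 8, 9, 19, 20]
Compare 24 vs 23: take 23 from right. Merged: [4, 7, 8, 9, 19, 20, 23]
Append remaining from left: [24]. Merged: [4, 7, 8, 9, 19, 20, 23, 24]

Final merged array: [4, 7, 8, 9, 19, 20, 23, 24]
Total comparisons: 7

The merged array is [4, 7, 8, 9, 19, 20, 23, 24], requiring 7 comparisons. The merge step runs in O(n) time where n is the total number of elements.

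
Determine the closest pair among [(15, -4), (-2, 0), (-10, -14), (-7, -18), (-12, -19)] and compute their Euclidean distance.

Computing all pairwise distances among 5 points:

d((15, -4), (-2, 0)) = 17.4642
d((15, -4), (-10, -14)) = 26.9258
d((15, -4), (-7, -18)) = 26.0768
d((15, -4), (-12, -19)) = 30.8869
d((-2, 0), (-10, -14)) = 16.1245
d((-2, 0), (-7, -18)) = 18.6815
d((-2, 0), (-12, -19)) = 21.4709
d((-10, -14), (-7, -18)) = 5.0 <-- minimum
d((-10, -14), (-12, -19)) = 5.3852
d((-7, -18), (-12, -19)) = 5.099

Closest pair: (-10, -14) and (-7, -18) with distance 5.0

The closest pair is (-10, -14) and (-7, -18) with Euclidean distance 5.0. For 5 points, brute-force pairwise comparison is shown above. For large n, the divide-and-conquer algorithm (sort by x, recurse on halves, check the dividing strip) achieves O(n log n).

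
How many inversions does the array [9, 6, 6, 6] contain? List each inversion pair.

Finding inversions in [9, 6, 6, 6]:

(0, 1): arr[0]=9 > arr[1]=6
(0, 2): arr[0]=9 > arr[2]=6
(0, 3): arr[0]=9 > arr[3]=6

Total inversions: 3

The array has 3 inversion(s): (0,1), (0,2), (0,3). Each pair (i,j) satisfies i < j and arr[i] > arr[j].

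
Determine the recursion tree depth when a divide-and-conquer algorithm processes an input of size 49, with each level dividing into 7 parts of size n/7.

For divide and conquer with division factor 7:

Problem sizes at each level:
Level 0: 49
Level 1: 7
Level 2: 1

The root is level 0 and the size-1 base case is level 2 (the tree spans levels 0 through 2, i.e. 3 levels counting the root), so the depth is the number of divisions: log_7(49) = 2

The recursion tree depth is log_7(49) = 2. At each level, the problem size is divided by 7, so it takes 2 divisions to reduce to a base case of size 1. The algorithm makes 7 recursive calls at each level.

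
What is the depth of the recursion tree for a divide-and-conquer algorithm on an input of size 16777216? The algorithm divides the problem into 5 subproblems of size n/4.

For divide and conquer with division factor 4:

Problem sizes at each level:
Level 0: 16777216
Level 1: 4194304
Level 2: 1048576
Level 3: 262144
Level 4: 65536
Level 5: 16384
Level 6: 4096
Level 7: 1024
Level 8: 256
Level 9: 64
Level 10: 16
Level 11: 4
Level 12: 1

The root is level 0 and the size-1 base case is level 12 (the tree spans levels 0 through 12, i.e. 13 levels counting the root), so the depth is the number of divisions: log_4(16777216) = 12

The recursion tree depth is log_4(16777216) = 12. At each level, the problem size is divided by 4, so it takes 12 divisions to reduce to a base case of size 1. The algorithm makes 5 recursive calls at each level.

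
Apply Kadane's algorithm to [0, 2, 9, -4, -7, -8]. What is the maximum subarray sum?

Using Kadane's algorithm on [0, 2, 9, -4, -7, -8]:

Scanning through the array:
Position 1 (value 2): max_ending_here = 2, max_so_far = 2
Position 2 (value 9): max_ending_here = 11, max_so_far = 11
Position 3 (value -4): max_ending_here = 7, max_so_far = 11
Position 4 (value -7): max_ending_here = 0, max_so_far = 11
Position 5 (value -8): max_ending_here = -8, max_so_far = 11

Maximum subarray: [0, 2, 9]
Maximum sum: 11

The maximum subarray is [0, 2, 9] with sum 11. This subarray runs from index 0 to index 2.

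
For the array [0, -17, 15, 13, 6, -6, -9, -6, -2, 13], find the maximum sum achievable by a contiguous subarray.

Using Kadane's algorithm on [0, -17, 15, 13, 6, -6, -9, -6, -2, 13]:

Scanning through the array:
Position 1 (value -17): max_ending_here = -17, max_so_far = 0
Position 2 (value 15): max_ending_here = 15, max_so_far = 15
Position 3 (value 13): max_ending_here = 28, max_so_far = 28
Position 4 (value 6): max_ending_here = 34, max_so_far = 34
Position 5 (value -6): max_ending_here = 28, max_so_far = 34
Position 6 (value -9): max_ending_here = 19, max_so_far = 34
Position 7 (value -6): max_ending_here = 13, max_so_far = 34
Position 8 (value -2): max_ending_here = 11, max_so_far = 34
Position 9 (value 13): max_ending_here = 24, max_so_far = 34

Maximum subarray: [15, 13, 6]
Maximum sum: 34

The maximum subarray is [15, 13, 6] with sum 34. This subarray runs from index 2 to index 4.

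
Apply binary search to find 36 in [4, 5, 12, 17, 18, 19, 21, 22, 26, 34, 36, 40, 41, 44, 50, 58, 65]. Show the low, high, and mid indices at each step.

Binary search for 36 in [4, 5, 12, 17, 18, 19, 21, 22, 26, 34, 36, 40, 41, 44, 50, 58, 65]:

lo=0, hi=16, mid=8, arr[mid]=26 -> 26 < 36, search right half
lo=9, hi=16, mid=12, arr[mid]=41 -> 41 > 36, search left half
lo=9, hi=11, mid=10, arr[mid]=36 -> Found target at index 10!

Binary search finds 36 at index 10 after 3 comparisons. The search repeatedly halves the search space by comparing with the middle element.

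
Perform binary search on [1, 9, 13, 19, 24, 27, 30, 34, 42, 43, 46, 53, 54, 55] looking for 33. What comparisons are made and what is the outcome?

Binary search for 33 in [1, 9, 13, 19, 24, 27, 30, 34, 42, 43, 46, 53, 54, 55]:

lo=0, hi=13, mid=6, arr[mid]=30 -> 30 < 33, search right half
lo=7, hi=13, mid=10, arr[mid]=46 -> 46 > 33, search left half
lo=7, hi=9, mid=8, arr[mid]=42 -> 42 > 33, search left half
lo=7, hi=7, mid=7, arr[mid]=34 -> 34 > 33, search left half
lo=7 > hi=6, target 33 not found

Binary search determines that 33 is not in the array after 4 comparisons. The search space was exhausted without finding the target.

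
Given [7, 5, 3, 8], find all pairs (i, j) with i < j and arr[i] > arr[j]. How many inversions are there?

Finding inversions in [7, 5, 3, 8]:

(0, 1): arr[0]=7 > arr[1]=5
(0, 2): arr[0]=7 > arr[2]=3
(1, 2): arr[1]=5 > arr[2]=3

Total inversions: 3

The array has 3 inversion(s): (0,1), (0,2), (1,2). Each pair (i,j) satisfies i < j and arr[i] > arr[j].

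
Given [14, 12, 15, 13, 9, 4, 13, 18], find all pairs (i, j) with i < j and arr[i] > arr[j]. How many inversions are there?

Finding inversions in [14, 12, 15, 13, 9, 4, 13, 18]:

(0, 1): arr[0]=14 > arr[1]=12
(0, 3): arr[0]=14 > arr[3]=13
(0, 4): arr[0]=14 > arr[4]=9
(0, 5): arr[0]=14 > arr[5]=4
(0, 6): arr[0]=14 > arr[6]=13
(1, 4): arr[1]=12 > arr[4]=9
(1, 5): arr[1]=12 > arr[5]=4
(2, 3): arr[2]=15 > arr[3]=13
(2, 4): arr[2]=15 > arr[4]=9
(2, 5): arr[2]=15 > arr[5]=4
(2, 6): arr[2]=15 > arr[6]=13
(3, 4): arr[3]=13 > arr[4]=9
(3, 5): arr[3]=13 > arr[5]=4
(4, 5): arr[4]=9 > arr[5]=4

Total inversions: 14

The array has 14 inversion(s): (0,1), (0,3), (0,4), (0,5), (0,6), (1,4), (1,5), (2,3), (2,4), (2,5), (2,6), (3,4), (3,5), (4,5). Each pair (i,j) satisfies i < j and arr[i] > arr[j].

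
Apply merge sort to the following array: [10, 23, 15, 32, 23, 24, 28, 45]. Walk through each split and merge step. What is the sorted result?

Merge sort trace:

Split: [10, 23, 15, 32, 23, 24, 28, 45] -> [10, 23, 15, 32] and [23, 24, 28, 45]
  Split: [10, 23, 15, 32] -> [10, 23] and [15, 32]
    Split: [10, 23] -> [10] and [23]
    Merge: [10] + [23] -> [10, 23]
    Split: [15, 32] -> [15] and [32]
    Merge: [15] + [32] -> [15, 32]
  Merge: [10, 23] + [15, 32] -> [10, 15, 23, 32]
  Split: [23, 24, 28, 45] -> [23, 24] and [28, 45]
    Split: [23, 24] -> [23] and [24]
    Merge: [23] + [24] -> [23, 24]
    Split: [28, 45] -> [28] and [45]
    Merge: [28] + [45] -> [28, 45]
  Merge: [23, 24] + [28, 45] -> [23, 24, 28, 45]
Merge: [10, 15, 23, 32] + [23, 24, 28, 45] -> [10, 15, 23, 23, 24, 28, 32, 45]

Final sorted array: [10, 15, 23, 23, 24, 28, 32, 45]

The merge sort proceeds by recursively splitting the array and merging sorted halves.
After all merges, the sorted array is [10, 15, 23, 23, 24, 28, 32, 45].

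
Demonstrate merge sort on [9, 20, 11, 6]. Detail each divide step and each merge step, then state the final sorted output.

Merge sort trace:

Split: [9, 20, 11, 6] -> [9, 20] and [11, 6]
  Split: [9, 20] -> [9] and [20]
  Merge: [9] + [20] -> [9, 20]
  Split: [11, 6] -> [11] and [6]
  Merge: [11] + [6] -> [6, 11]
Merge: [9, 20] + [6, 11] -> [6, 9, 11, 20]

Final sorted array: [6, 9, 11, 20]

The merge sort proceeds by recursively splitting the array and merging sorted halves.
After all merges, the sorted array is [6, 9, 11, 20].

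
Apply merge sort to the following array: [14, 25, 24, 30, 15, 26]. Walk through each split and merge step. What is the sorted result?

Merge sort trace:

Split: [14, 25, 24, 30, 15, 26] -> [14, 25, 24] and [30, 15, 26]
  Split: [14, 25, 24] -> [14] and [25, 24]
    Split: [25, 24] -> [25] and [24]
    Merge: [25] + [24] -> [24, 25]
  Merge: [14] + [24, 25] -> [14, 24, 25]
  Split: [30, 15, 26] -> [30] and [15, 26]
    Split: [15, 26] -> [15] and [26]
    Merge: [15] + [26] -> [15, 26]
  Merge: [30] + [15, 26] -> [15, 26, 30]
Merge: [14, 24, 25] + [15, 26, 30] -> [14, 15, 24, 25, 26, 30]

Final sorted array: [14, 15, 24, 25, 26, 30]

The merge sort proceeds by recursively splitting the array and merging sorted halves.
After all merges, the sorted array is [14, 15, 24, 25, 26, 30].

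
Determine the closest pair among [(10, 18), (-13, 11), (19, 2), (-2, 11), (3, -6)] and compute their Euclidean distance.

Computing all pairwise distances among 5 points:

d((10, 18), (-13, 11)) = 24.0416
d((10, 18), (19, 2)) = 18.3576
d((10, 18), (-2, 11)) = 13.8924
d((10, 18), (3, -6)) = 25.0
d((-13, 11), (19, 2)) = 33.2415
d((-13, 11), (-2, 11)) = 11.0 <-- minimum
d((-13, 11), (3, -6)) = 23.3452
d((19, 2), (-2, 11)) = 22.8473
d((19, 2), (3, -6)) = 17.8885
d((-2, 11), (3, -6)) = 17.72

Closest pair: (-13, 11) and (-2, 11) with distance 11.0

The closest pair is (-13, 11) and (-2, 11) with Euclidean distance 11.0. For 5 points, brute-force pairwise comparison is shown above. For large n, the divide-and-conquer algorithm (sort by x, recurse on halves, check the dividing strip) achieves O(n log n).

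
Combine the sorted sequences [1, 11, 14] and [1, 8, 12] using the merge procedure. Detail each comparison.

Merging process:

Compare 1 vs 1: take 1 from left. Merged: [1]
Compare 11 vs 1: take 1 from right. Merged: [1, 1]
Compare 11 vs 8: take 8 from right. Merged: [1, 1, 8]
Compare 11 vs 12: take 11 from left. Merged: [1, 1, 8, 11]
Compare 14 vs 12: take 12 from right. Merged: [1, 1, 8, 11, 12]
Append remaining from left: [14]. Merged: [1, 1, 8, 11, 12, 14]

Final merged array: [1, 1, 8, 11, 12, 14]
Total comparisons: 5

The merged array is [1, 1, 8, 11, 12, 14], requiring 5 comparisons. The merge step runs in O(n) time where n is the total number of elements.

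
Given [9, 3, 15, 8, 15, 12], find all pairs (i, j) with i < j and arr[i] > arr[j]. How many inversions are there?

Finding inversions in [9, 3, 15, 8, 15, 12]:

(0, 1): arr[0]=9 > arr[1]=3
(0, 3): arr[0]=9 > arr[3]=8
(2, 3): arr[2]=15 > arr[3]=8
(2, 5): arr[2]=15 > arr[5]=12
(4, 5): arr[4]=15 > arr[5]=12

Total inversions: 5

The array has 5 inversion(s): (0,1), (0,3), (2,3), (2,5), (4,5). Each pair (i,j) satisfies i < j and arr[i] > arr[j].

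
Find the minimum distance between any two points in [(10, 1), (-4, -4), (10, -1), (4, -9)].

Computing all pairwise distances among 4 points:

d((10, 1), (-4, -4)) = 14.8661
d((10, 1), (10, -1)) = 2.0 <-- minimum
d((10, 1), (4, -9)) = 11.6619
d((-4, -4), (10, -1)) = 14.3178
d((-4, -4), (4, -9)) = 9.434
d((10, -1), (4, -9)) = 10.0

Closest pair: (10, 1) and (10, -1) with distance 2.0

The closest pair is (10, 1) and (10, -1) with Euclidean distance 2.0. For 4 points, brute-force pairwise comparison is shown above. For large n, the divide-and-conquer algorithm (sort by x, recurse on halves, check the dividing strip) achieves O(n log n).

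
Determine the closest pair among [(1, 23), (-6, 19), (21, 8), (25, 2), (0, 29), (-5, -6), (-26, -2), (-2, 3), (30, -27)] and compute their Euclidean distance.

Computing all pairwise distances among 9 points:

d((1, 23), (-6, 19)) = 8.0623
d((1, 23), (21, 8)) = 25.0
d((1, 23), (25, 2)) = 31.8904
d((1, 23), (0, 29)) = 6.0828 <-- minimum
d((1, 23), (-5, -6)) = 29.6142
d((1, 23), (-26, -2)) = 36.7967
d((1, 23), (-2, 3)) = 20.2237
d((1, 23), (30, -27)) = 57.8014
d((-6, 19), (21, 8)) = 29.1548
d((-6, 19), (25, 2)) = 35.3553
d((-6, 19), (0, 29)) = 11.6619
d((-6, 19), (-5, -6)) = 25.02
d((-6, 19), (-26, -2)) = 29.0
d((-6, 19), (-2, 3)) = 16.4924
d((-6, 19), (30, -27)) = 58.4123
d((21, 8), (25, 2)) = 7.2111
d((21, 8), (0, 29)) = 29.6985
d((21, 8), (-5, -6)) = 29.5296
d((21, 8), (-26, -2)) = 48.0521
d((21, 8), (-2, 3)) = 23.5372
d((21, 8), (30, -27)) = 36.1386
d((25, 2), (0, 29)) = 36.7967
d((25, 2), (-5, -6)) = 31.0483
d((25, 2), (-26, -2)) = 51.1566
d((25, 2), (-2, 3)) = 27.0185
d((25, 2), (30, -27)) = 29.4279
d((0, 29), (-5, -6)) = 35.3553
d((0, 29), (-26, -2)) = 40.4599
d((0, 29), (-2, 3)) = 26.0768
d((0, 29), (30, -27)) = 63.5295
d((-5, -6), (-26, -2)) = 21.3776
d((-5, -6), (-2, 3)) = 9.4868
d((-5, -6), (30, -27)) = 40.8167
d((-26, -2), (-2, 3)) = 24.5153
d((-26, -2), (30, -27)) = 61.327
d((-2, 3), (30, -27)) = 43.8634

Closest pair: (1, 23) and (0, 29) with distance 6.0828

The closest pair is (1, 23) and (0, 29) with Euclidean distance 6.0828. For 9 points, brute-force pairwise comparison is shown above. For large n, the divide-and-conquer algorithm (sort by x, recurse on halves, check the dividing strip) achieves O(n log n).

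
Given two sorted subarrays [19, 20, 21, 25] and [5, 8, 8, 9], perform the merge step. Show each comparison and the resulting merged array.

Merging process:

Compare 19 vs 5: take 5 from right. Merged: [5]
Compare 19 vs 8: take 8 from right. Merged: [5, 8]
Compare 19 vs 8: take 8 from right. Merged: [5, 8, 8]
Compare 19 vs 9: take 9 from right. Merged: [5, 8, 8, 9]
Append remaining from left: [19, 20, 21, 25]. Merged: [5, 8, 8, 9, 19, 20, 21, 25]

Final merged array: [5, 8, 8, 9, 19, 20, 21, 25]
Total comparisons: 4

The merged array is [5, 8, 8, 9, 19, 20, 21, 25], requiring 4 comparisons. The merge step runs in O(n) time where n is the total number of elements.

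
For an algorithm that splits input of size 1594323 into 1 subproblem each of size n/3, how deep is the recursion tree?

For divide and conquer with division factor 3:

Problem sizes at each level:
Level 0: 1594323
Level 1: 531441
Level 2: 177147
Level 3: 59049
Level 4: 19683
Level 5: 6561
Level 6: 2187
Level 7: 729
Level 8: 243
Level 9: 81
Level 10: 27
Level 11: 9
Level 12: 3
Level 13: 1

The root is level 0 and the size-1 base case is level 13 (the tree spans levels 0 through 13, i.e. 14 levels counting the root), so the depth is the number of divisions: log_3(1594323) = 13

The recursion tree depth is log_3(1594323) = 13. At each level, the problem size is divided by 3, so it takes 13 divisions to reduce to a base case of size 1. The algorithm makes 1 recursive call at each level.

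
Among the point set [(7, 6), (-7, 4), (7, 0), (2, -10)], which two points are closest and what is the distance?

Computing all pairwise distances among 4 points:

d((7, 6), (-7, 4)) = 14.1421
d((7, 6), (7, 0)) = 6.0 <-- minimum
d((7, 6), (2, -10)) = 16.7631
d((-7, 4), (7, 0)) = 14.5602
d((-7, 4), (2, -10)) = 16.6433
d((7, 0), (2, -10)) = 11.1803

Closest pair: (7, 6) and (7, 0) with distance 6.0

The closest pair is (7, 6) and (7, 0) with Euclidean distance 6.0. For 4 points, brute-force pairwise comparison is shown above. For large n, the divide-and-conquer algorithm (sort by x, recurse on halves, check the dividing strip) achieves O(n log n).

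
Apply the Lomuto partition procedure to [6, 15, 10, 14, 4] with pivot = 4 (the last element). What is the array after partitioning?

Lomuto partition with pivot = 4:

Initial array: [6, 15, 10, 14, 4]

arr[0]=6 > 4: no swap
arr[1]=15 > 4: no swap
arr[2]=10 > 4: no swap
arr[3]=14 > 4: no swap

Place pivot at position 0: [4, 15, 10, 14, 6]
Pivot position: 0

After partitioning with pivot 4, the array becomes [4, 15, 10, 14, 6]. The pivot is placed at index 0. All elements to the left of the pivot are <= 4, and all elements to the right are > 4.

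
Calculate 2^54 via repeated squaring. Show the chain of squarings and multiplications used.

Computing 2^54 by squaring (build up from 2^1; each line after the first costs one multiplication):

2^1 = 2
2^2 = (2^1)^2 = 2^2 = 4
2^3 = 2 * 2^2 = 2 * 4 = 8
2^6 = (2^3)^2 = 8^2 = 64
2^12 = (2^6)^2 = 64^2 = 4096
2^13 = 2 * 2^12 = 2 * 4096 = 8192
2^26 = (2^13)^2 = 8192^2 = 67108864
2^27 = 2 * 2^26 = 2 * 67108864 = 134217728
2^54 = (2^27)^2 = 134217728^2 = 18014398509481984

Result: 18014398509481984
Multiplications needed: 8 (8 lines after 2^1)

2^54 = 18014398509481984. Using exponentiation by squaring, this requires 8 multiplications. The key idea: if the exponent is even, square the half-power; if odd, multiply by the base once.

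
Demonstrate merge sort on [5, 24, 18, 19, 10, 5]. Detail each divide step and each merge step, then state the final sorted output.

Merge sort trace:

Split: [5, 24, 18, 19, 10, 5] -> [5, 24, 18] and [19, 10, 5]
  Split: [5, 24, 18] -> [5] and [24, 18]
    Split: [24, 18] -> [24] and [18]
    Merge: [24] + [18] -> [18, 24]
  Merge: [5] + [18, 24] -> [5, 18, 24]
  Split: [19, 10, 5] -> [19] and [10, 5]
    Split: [10, 5] -> [10] and [5]
    Merge: [10] + [5] -> [5, 10]
  Merge: [19] + [5, 10] -> [5, 10, 19]
Merge: [5, 18, 24] + [5, 10, 19] -> [5, 5, 10, 18, 19, 24]

Final sorted array: [5, 5, 10, 18, 19, 24]

The merge sort proceeds by recursively splitting the array and merging sorted halves.
After all merges, the sorted array is [5, 5, 10, 18, 19, 24].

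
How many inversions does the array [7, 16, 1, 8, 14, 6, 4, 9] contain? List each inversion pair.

Finding inversions in [7, 16, 1, 8, 14, 6, 4, 9]:

(0, 2): arr[0]=7 > arr[2]=1
(0, 5): arr[0]=7 > arr[5]=6
(0, 6): arr[0]=7 > arr[6]=4
(1, 2): arr[1]=16 > arr[2]=1
(1, 3): arr[1]=16 > arr[3]=8
(1, 4): arr[1]=16 > arr[4]=14
(1, 5): arr[1]=16 > arr[5]=6
(1, 6): arr[1]=16 > arr[6]=4
(1, 7): arr[1]=16 > arr[7]=9
(3, 5): arr[3]=8 > arr[5]=6
(3, 6): arr[3]=8 > arr[6]=4
(4, 5): arr[4]=14 > arr[5]=6
(4, 6): arr[4]=14 > arr[6]=4
(4, 7): arr[4]=14 > arr[7]=9
(5, 6): arr[5]=6 > arr[6]=4

Total inversions: 15

The array has 15 inversion(s): (0,2), (0,5), (0,6), (1,2), (1,3), (1,4), (1,5), (1,6), (1,7), (3,5), (3,6), (4,5), (4,6), (4,7), (5,6). Each pair (i,j) satisfies i < j and arr[i] > arr[j].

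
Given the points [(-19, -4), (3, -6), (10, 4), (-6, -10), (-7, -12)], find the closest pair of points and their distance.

Computing all pairwise distances among 5 points:

d((-19, -4), (3, -6)) = 22.0907
d((-19, -4), (10, 4)) = 30.0832
d((-19, -4), (-6, -10)) = 14.3178
d((-19, -4), (-7, -12)) = 14.4222
d((3, -6), (10, 4)) = 12.2066
d((3, -6), (-6, -10)) = 9.8489
d((3, -6), (-7, -12)) = 11.6619
d((10, 4), (-6, -10)) = 21.2603
d((10, 4), (-7, -12)) = 23.3452
d((-6, -10), (-7, -12)) = 2.2361 <-- minimum

Closest pair: (-6, -10) and (-7, -12) with distance 2.2361

The closest pair is (-6, -10) and (-7, -12) with Euclidean distance 2.2361. For 5 points, brute-force pairwise comparison is shown above. For large n, the divide-and-conquer algorithm (sort by x, recurse on halves, check the dividing strip) achieves O(n log n).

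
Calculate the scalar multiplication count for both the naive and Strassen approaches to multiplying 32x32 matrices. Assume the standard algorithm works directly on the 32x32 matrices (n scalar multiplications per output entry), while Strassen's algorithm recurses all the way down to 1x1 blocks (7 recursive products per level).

Matrix multiplication for 32x32 matrices:

Standard algorithm: 32^3 = 32768 multiplications
Strassen's algorithm: 7^(log2(32)) = 7^5 = 16807 multiplications
Savings: 32768 - 16807 = 15961 multiplications

Standard: 32768 multiplications (32^3). Strassen: 16807 multiplications (7^5). Strassen reduces 8 recursive multiplications to 7 at each level.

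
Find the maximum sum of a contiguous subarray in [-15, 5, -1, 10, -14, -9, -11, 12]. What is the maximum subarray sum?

Using Kadane's algorithm on [-15, 5, -1, 10, -14, -9, -11, 12]:

Scanning through the array:
Position 1 (value 5): max_ending_here = 5, max_so_far = 5
Position 2 (value -1): max_ending_here = 4, max_so_far = 5
Position 3 (value 10): max_ending_here = 14, max_so_far = 14
Position 4 (value -14): max_ending_here = 0, max_so_far = 14
Position 5 (value -9): max_ending_here = -9, max_so_far = 14
Position 6 (value -11): max_ending_here = -11, max_so_far = 14
Position 7 (value 12): max_ending_here = 12, max_so_far = 14

Maximum subarray: [5, -1, 10]
Maximum sum: 14

The maximum subarray is [5, -1, 10] with sum 14. This subarray runs from index 1 to index 3.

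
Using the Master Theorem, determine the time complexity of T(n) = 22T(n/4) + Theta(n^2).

Master Theorem for T(n) = 22T(n/4) + O(n^2):

a = 22, b = 4, c = 2
log_b(a) = log_4(22) = 2.2297

Case 1: c = 2 < log_4(22) = 2.2297
T(n) = O(n^(log_4 22))

For T(n) = 22T(n/4) + O(n^2): log_4(22) = 2.2297. This is Case 1 of the Master Theorem (c < log_b(a), work dominated by leaves), giving O(n^(log_4 22)).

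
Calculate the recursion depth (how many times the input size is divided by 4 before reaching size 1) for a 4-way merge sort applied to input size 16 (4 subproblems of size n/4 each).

For divide and conquer with division factor 4:

Problem sizes at each level:
Level 0: 16
Level 1: 4
Level 2: 1

The root is level 0 and the size-1 base case is level 2 (the tree spans levels 0 through 2, i.e. 3 levels counting the root), so the depth is the number of divisions: log_4(16) = 2

The recursion tree depth is log_4(16) = 2. At each level, the problem size is divided by 4, so it takes 2 divisions to reduce to a base case of size 1. The algorithm makes 4 recursive calls at each level.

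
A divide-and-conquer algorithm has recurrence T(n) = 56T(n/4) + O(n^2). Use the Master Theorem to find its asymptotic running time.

Master Theorem for T(n) = 56T(n/4) + O(n^2):

a = 56, b = 4, c = 2
log_b(a) = log_4(56) = 2.9037

Case 1: c = 2 < log_4(56) = 2.9037
T(n) = O(n^(log_4 56))

For T(n) = 56T(n/4) + O(n^2): log_4(56) = 2.9037. This is Case 1 of the Master Theorem (c < log_b(a), work dominated by leaves), giving O(n^(log_4 56)).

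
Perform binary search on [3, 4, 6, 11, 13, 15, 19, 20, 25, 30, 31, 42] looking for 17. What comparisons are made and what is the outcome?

Binary search for 17 in [3, 4, 6, 11, 13, 15, 19, 20, 25, 30, 31, 42]:

lo=0, hi=11, mid=5, arr[mid]=15 -> 15 < 17, search right half
lo=6, hi=11, mid=8, arr[mid]=25 -> 25 > 17, search left half
lo=6, hi=7, mid=6, arr[mid]=19 -> 19 > 17, search left half
lo=6 > hi=5, target 17 not found

Binary search determines that 17 is not in the array after 3 comparisons. The search space was exhausted without finding the target.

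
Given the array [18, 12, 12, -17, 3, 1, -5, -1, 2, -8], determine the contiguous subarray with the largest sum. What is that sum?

Using Kadane's algorithm on [18, 12, 12, -17, 3, 1, -5, -1, 2, -8]:

Scanning through the array:
Position 1 (value 12): max_ending_here = 30, max_so_far = 30
Position 2 (value 12): max_ending_here = 42, max_so_far = 42
Position 3 (value -17): max_ending_here = 25, max_so_far = 42
Position 4 (value 3): max_ending_here = 28, max_so_far = 42
Position 5 (value 1): max_ending_here = 29, max_so_far = 42
Position 6 (value -5): max_ending_here = 24, max_so_far = 42
Position 7 (value -1): max_ending_here = 23, max_so_far = 42
Position 8 (value 2): max_ending_here = 25, max_so_far = 42
Position 9 (value -8): max_ending_here = 17, max_so_far = 42

Maximum subarray: [18, 12, 12]
Maximum sum: 42

The maximum subarray is [18, 12, 12] with sum 42. This subarray runs from index 0 to index 2.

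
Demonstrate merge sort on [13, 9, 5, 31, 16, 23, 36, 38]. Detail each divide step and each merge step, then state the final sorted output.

Merge sort trace:

Split: [13, 9, 5, 31, 16, 23, 36, 38] -> [13, 9, 5, 31] and [16, 23, 36, 38]
  Split: [13, 9, 5, 31] -> [13, 9] and [5, 31]
    Split: [13, 9] -> [13] and [9]
    Merge: [13] + [9] -> [9, 13]
    Split: [5, 31] -> [5] and [31]
    Merge: [5] + [31] -> [5, 31]
  Merge: [9, 13] + [5, 31] -> [5, 9, 13, 31]
  Split: [16, 23, 36, 38] -> [16, 23] and [36, 38]
    Split: [16, 23] -> [16] and [23]
    Merge: [16] + [23] -> [16, 23]
    Split: [36, 38] -> [36] and [38]
    Merge: [36] + [38] -> [36, 38]
  Merge: [16, 23] + [36, 38] -> [16, 23, 36, 38]
Merge: [5, 9, 13, 31] + [16, 23, 36, 38] -> [5, 9, 13, 16, 23, 31, 36, 38]

Final sorted array: [5, 9, 13, 16, 23, 31, 36, 38]

The merge sort proceeds by recursively splitting the array and merging sorted halves.
After all merges, the sorted array is [5, 9, 13, 16, 23, 31, 36, 38].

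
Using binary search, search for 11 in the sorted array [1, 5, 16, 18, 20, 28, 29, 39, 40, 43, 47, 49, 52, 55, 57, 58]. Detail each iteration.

Binary search for 11 in [1, 5, 16, 18, 20, 28, 29, 39, 40, 43, 47, 49, 52, 55, 57, 58]:

lo=0, hi=15, mid=7, arr[mid]=39 -> 39 > 11, search left half
lo=0, hi=6, mid=3, arr[mid]=18 -> 18 > 11, search left half
lo=0, hi=2, mid=1, arr[mid]=5 -> 5 < 11, search right half
lo=2, hi=2, mid=2, arr[mid]=16 -> 16 > 11, search left half
lo=2 > hi=1, target 11 not found

Binary search determines that 11 is not in the array after 4 comparisons. The search space was exhausted without finding the target.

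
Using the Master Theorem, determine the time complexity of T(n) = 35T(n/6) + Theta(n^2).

Master Theorem for T(n) = 35T(n/6) + O(n^2):

a = 35, b = 6, c = 2
log_b(a) = log_6(35) = 1.9843

Case 3: c = 2 > log_6(35) = 1.9843
T(n) = O(n^2) = O(n^2)

For T(n) = 35T(n/6) + O(n^2): log_6(35) = 1.9843. This is Case 3 of the Master Theorem (c > log_b(a), work dominated by root), giving O(n^2).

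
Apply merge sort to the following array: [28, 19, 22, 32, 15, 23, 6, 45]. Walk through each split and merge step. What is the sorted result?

Merge sort trace:

Split: [28, 19, 22, 32, 15, 23, 6, 45] -> [28, 19, 22, 32] and [15, 23, 6, 45]
  Split: [28, 19, 22, 32] -> [28, 19] and [22, 32]
    Split: [28, 19] -> [28] and [19]
    Merge: [28] + [19] -> [19, 28]
    Split: [22, 32] -> [22] and [32]
    Merge: [22] + [32] -> [22, 32]
  Merge: [19, 28] + [22, 32] -> [19, 22, 28, 32]
  Split: [15, 23, 6, 45] -> [15, 23] and [6, 45]
    Split: [15, 23] -> [15] and [23]
    Merge: [15] + [23] -> [15, 23]
    Split: [6, 45] -> [6] and [45]
    Merge: [6] + [45] -> [6, 45]
  Merge: [15, 23] + [6, 45] -> [6, 15, 23, 45]
Merge: [19, 22, 28, 32] + [6, 15, 23, 45] -> [6, 15, 19, 22, 23, 28, 32, 45]

Final sorted array: [6, 15, 19, 22, 23, 28, 32, 45]

The merge sort proceeds by recursively splitting the array and merging sorted halves.
After all merges, the sorted array is [6, 15, 19, 22, 23, 28, 32, 45].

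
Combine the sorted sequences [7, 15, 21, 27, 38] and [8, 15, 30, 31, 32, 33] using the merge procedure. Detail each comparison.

Merging process:

Compare 7 vs 8: take 7 from left. Merged: [7]
Compare 15 vs 8: take 8 from right. Merged: [7, 8]
Compare 15 vs 15: take 15 from left. Merged: [7, 8, 15]
Compare 21 vs 15: take 15 from right. Merged: [7, 8, 15, 15]
Compare 21 vs 30: take 21 from left. Merged: [7, 8, 15, 15, 21]
Compare 27 vs 30: take 27 from left. Merged: [7, 8, 15, 15, 21, 27]
Compare 38 vs 30: take 30 from right. Merged: [7, 8, 15, 15, 21, 27, 30]
Compare 38 vs 31: take 31 from right. Merged: [7, 8, 15, 15, 21, 27, 30, 31]
Compare 38 vs 32: take 32 from right. Merged: [7, 8, 15, 15, 21, 27, 30, 31, 32]
Compare 38 vs 33: take 33 from right. Merged: [7, 8, 15, 15, 21, 27, 30, 31, 32, 33]
Append remaining from left: [38]. Merged: [7, 8, 15, 15, 21, 27, 30, 31, 32, 33, 38]

Final merged array: [7, 8, 15, 15, 21, 27, 30, 31, 32, 33, 38]
Total comparisons: 10

The merged array is [7, 8, 15, 15, 21, 27, 30, 31, 32, 33, 38], requiring 10 comparisons. The merge step runs in O(n) time where n is the total number of elements.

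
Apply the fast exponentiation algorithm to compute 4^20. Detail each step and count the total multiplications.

Computing 4^20 by squaring (build up from 4^1; each line after the first costs one multiplication):

4^1 = 4
4^2 = (4^1)^2 = 4^2 = 16
4^4 = (4^2)^2 = 16^2 = 256
4^5 = 4 * 4^4 = 4 * 256 = 1024
4^10 = (4^5)^2 = 1024^2 = 1048576
4^20 = (4^10)^2 = 1048576^2 = 1099511627776

Result: 1099511627776
Multiplications needed: 5 (5 lines after 4^1)

4^20 = 1099511627776. Using exponentiation by squaring, this requires 5 multiplications. The key idea: if the exponent is even, square the half-power; if odd, multiply by the base once.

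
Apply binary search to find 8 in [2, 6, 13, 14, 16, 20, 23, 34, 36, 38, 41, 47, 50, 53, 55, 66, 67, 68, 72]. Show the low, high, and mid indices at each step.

Binary search for 8 in [2, 6, 13, 14, 16, 20, 23, 34, 36, 38, 41, 47, 50, 53, 55, 66, 67, 68, 72]:

lo=0, hi=18, mid=9, arr[mid]=38 -> 38 > 8, search left half
lo=0, hi=8, mid=4, arr[mid]=16 -> 16 > 8, search left half
lo=0, hi=3, mid=1, arr[mid]=6 -> 6 < 8, search right half
lo=2, hi=3, mid=2, arr[mid]=13 -> 13 > 8, search left half
lo=2 > hi=1, target 8 not found

Binary search determines that 8 is not in the array after 4 comparisons. The search space was exhausted without finding the target.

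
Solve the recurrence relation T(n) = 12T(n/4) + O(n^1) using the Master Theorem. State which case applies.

Master Theorem for T(n) = 12T(n/4) + O(n^1):

a = 12, b = 4, c = 1
log_b(a) = log_4(12) = 1.7925

Case 1: c = 1 < log_4(12) = 1.7925
T(n) = O(n^(log_4 12))

For T(n) = 12T(n/4) + O(n^1): log_4(12) = 1.7925. This is Case 1 of the Master Theorem (c < log_b(a), work dominated by leaves), giving O(n^(log_4 12)).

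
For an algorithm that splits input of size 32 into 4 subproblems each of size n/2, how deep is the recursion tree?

For divide and conquer with division factor 2:

Problem sizes at each level:
Level 0: 32
Level 1: 16
Level 2: 8
Level 3: 4
Level 4: 2
Level 5: 1

The root is level 0 and the size-1 base case is level 5 (the tree spans levels 0 through 5, i.e. 6 levels counting the root), so the depth is the number of divisions: log_2(32) = 5

The recursion tree depth is log_2(32) = 5. At each level, the problem size is divided by 2, so it takes 5 divisions to reduce to a base case of size 1. The algorithm makes 4 recursive calls at each level.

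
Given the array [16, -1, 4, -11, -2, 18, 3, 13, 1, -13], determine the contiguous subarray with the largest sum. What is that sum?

Using Kadane's algorithm on [16, -1, 4, -11, -2, 18, 3, 13, 1, -13]:

Scanning through the array:
Position 1 (value -1): max_ending_here = 15, max_so_far = 16
Position 2 (value 4): max_ending_here = 19, max_so_far = 19
Position 3 (value -11): max_ending_here = 8, max_so_far = 19
Position 4 (value -2): max_ending_here = 6, max_so_far = 19
Position 5 (value 18): max_ending_here = 24, max_so_far = 24
Position 6 (value 3): max_ending_here = 27, max_so_far = 27
Position 7 (value 13): max_ending_here = 40, max_so_far = 40
Position 8 (value 1): max_ending_here = 41, max_so_far = 41
Position 9 (value -13): max_ending_here = 28, max_so_far = 41

Maximum subarray: [16, -1, 4, -11, -2, 18, 3, 13, 1]
Maximum sum: 41

The maximum subarray is [16, -1, 4, -11, -2, 18, 3, 13, 1] with sum 41. This subarray runs from index 0 to index 8.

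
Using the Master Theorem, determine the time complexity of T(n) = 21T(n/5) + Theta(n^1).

Master Theorem for T(n) = 21T(n/5) + O(n^1):

a = 21, b = 5, c = 1
log_b(a) = log_5(21) = 1.8917

Case 1: c = 1 < log_5(21) = 1.8917
T(n) = O(n^(log_5 21))

For T(n) = 21T(n/5) + O(n^1): log_5(21) = 1.8917. This is Case 1 of the Master Theorem (c < log_b(a), work dominated by leaves), giving O(n^(log_5 21)).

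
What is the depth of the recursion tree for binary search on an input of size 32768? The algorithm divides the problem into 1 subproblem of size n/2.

For divide and conquer with division factor 2:

Problem sizes at each level:
Level 0: 32768
Level 1: 16384
Level 2: 8192
Level 3: 4096
Level 4: 2048
Level 5: 1024
Level 6: 512
Level 7: 256
Level 8: 128
Level 9: 64
Level 10: 32
Level 11: 16
Level 12: 8
Level 13: 4
Level 14: 2
Level 15: 1

The root is level 0 and the size-1 base case is level 15 (the tree spans levels 0 through 15, i.e. 16 levels counting the root), so the depth is the number of divisions: log_2(32768) = 15

The recursion tree depth is log_2(32768) = 15. At each level, the problem size is divided by 2, so it takes 15 divisions to reduce to a base case of size 1. The algorithm makes 1 recursive call at each level.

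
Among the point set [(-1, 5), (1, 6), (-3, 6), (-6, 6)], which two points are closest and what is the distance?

Computing all pairwise distances among 4 points:

d((-1, 5), (1, 6)) = 2.2361 <-- minimum
d((-1, 5), (-3, 6)) = 2.2361 <-- minimum
d((-1, 5), (-6, 6)) = 5.099
d((1, 6), (-3, 6)) = 4.0
d((1, 6), (-6, 6)) = 7.0
d((-3, 6), (-6, 6)) = 3.0

Minimum distance: 2.2361 (tie among 2 pairs: (-1, 5) and (1, 6); (-1, 5) and (-3, 6))

The minimum Euclidean distance is 2.2361. There is a tie: 2 pairs achieve this minimum — (-1, 5) and (1, 6); (-1, 5) and (-3, 6). Any of these is a valid closest pair. For 4 points, brute-force pairwise comparison is shown above. For large n, the divide-and-conquer algorithm (sort by x, recurse on halves, check the dividing strip) achieves O(n log n).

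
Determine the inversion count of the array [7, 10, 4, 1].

Finding inversions in [7, 10, 4, 1]:

(0, 2): arr[0]=7 > arr[2]=4
(0, 3): arr[0]=7 > arr[3]=1
(1, 2): arr[1]=10 > arr[2]=4
(1, 3): arr[1]=10 > arr[3]=1
(2, 3): arr[2]=4 > arr[3]=1

Total inversions: 5

The array has 5 inversion(s): (0,2), (0,3), (1,2), (1,3), (2,3). Each pair (i,j) satisfies i < j and arr[i] > arr[j].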